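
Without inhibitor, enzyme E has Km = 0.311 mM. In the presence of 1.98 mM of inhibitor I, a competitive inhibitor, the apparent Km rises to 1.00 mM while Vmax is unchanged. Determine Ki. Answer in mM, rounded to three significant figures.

0.894 mM

Competitive: Km,app = α·Km with α = 1 + [I]/Ki.
α = Km,app/Km = 1.00/0.311 = 3.215.
Ki = [I]/(α − 1) = 1.98/2.215 = 0.894 mM.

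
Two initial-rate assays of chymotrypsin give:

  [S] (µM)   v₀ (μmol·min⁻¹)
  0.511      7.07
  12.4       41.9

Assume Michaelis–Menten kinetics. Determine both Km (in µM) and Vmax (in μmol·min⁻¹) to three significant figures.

Km = 3.33 µM; Vmax = 53.2 μmol·min⁻¹

From v = Vmax[S]/(Km+[S]), each point gives Vmax = v(Km+[S])/[S].
Equating: 7.07(Km+0.511)/0.511 = 41.9(Km+12.4)/12.4.
13.84·Km + 7.07 = 3.379·Km + 41.9, so (13.84 − 3.379)·Km = 41.9 − 7.07.
Km = 34.83/10.46 = 3.33 µM; then Vmax = 7.07(3.33+0.511)/0.511 = 53.2 μmol·min⁻¹.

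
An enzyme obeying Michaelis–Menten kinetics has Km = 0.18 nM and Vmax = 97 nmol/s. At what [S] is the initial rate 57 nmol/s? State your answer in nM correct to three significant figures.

0.256 nM

Rearranging v = Vmax[S]/(Km+[S]) gives [S] = Km·v/(Vmax − v).
[S] = 0.18 × 57 / (97 − 57) = 10.26/40.00 = 0.256 nM.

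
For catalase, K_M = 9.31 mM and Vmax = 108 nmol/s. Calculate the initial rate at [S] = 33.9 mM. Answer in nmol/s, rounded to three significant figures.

84.7 nmol/s

[S]/(Km+[S]) = 33.9/43.21 = 0.7845, the fractional saturation.
v = 0.7845 × Vmax = 0.7845 × 108 = 84.7 nmol/s.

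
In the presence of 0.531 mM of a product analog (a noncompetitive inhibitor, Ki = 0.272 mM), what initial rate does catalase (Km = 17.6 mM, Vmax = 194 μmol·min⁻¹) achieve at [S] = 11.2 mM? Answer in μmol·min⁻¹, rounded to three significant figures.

With α = 1 + [I]/Ki = 1 + 0.531/0.272 = 2.952, the noncompetitive rate law is v = (Vmax/α)·[S] / (Km + [S]).
v = (194/2.952)×11.2 / (17.6 + 11.2) = 736.0/28.80 = 25.6 μmol·min⁻¹.

25.6 μmol·min⁻¹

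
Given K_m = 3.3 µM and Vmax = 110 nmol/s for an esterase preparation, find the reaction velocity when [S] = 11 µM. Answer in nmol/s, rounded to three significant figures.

84.6 nmol/s

[S]/(Km+[S]) = 11/14.30 = 0.7692, the fractional saturation.
v = 0.7692 × Vmax = 0.7692 × 110 = 84.6 nmol/s.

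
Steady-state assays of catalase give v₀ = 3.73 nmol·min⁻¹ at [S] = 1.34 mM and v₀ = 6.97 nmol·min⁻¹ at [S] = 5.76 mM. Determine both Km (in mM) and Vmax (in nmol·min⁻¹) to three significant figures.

Km = 2.06 mM; Vmax = 9.46 nmol·min⁻¹

From v = Vmax[S]/(Km+[S]), each point gives Vmax = v(Km+[S])/[S].
Equating: 3.73(Km+1.34)/1.34 = 6.97(Km+5.76)/5.76.
2.784·Km + 3.73 = 1.210·Km + 6.97, so (2.784 − 1.210)·Km = 6.97 − 3.73.
Km = 3.240/1.574 = 2.06 mM; then Vmax = 3.73(2.06+1.34)/1.34 = 9.46 nmol·min⁻¹.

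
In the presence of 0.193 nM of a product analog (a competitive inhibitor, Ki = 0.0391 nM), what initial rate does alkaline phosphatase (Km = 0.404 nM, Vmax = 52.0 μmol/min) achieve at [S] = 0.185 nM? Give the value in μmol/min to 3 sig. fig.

α = 1 + [I]/Ki = 1 + 0.193/0.0391 = 5.936.
For a competitive inhibitor, Vmax is unchanged and the apparent Km becomes α·Km: Km,app = 2.40 nM, Vmax,app = 52.0 μmol/min.
v = Vmax,app·[S]/(Km,app + [S]) = 52.0 × 0.185/(2.40 + 0.185) = 3.72 μmol/min.

3.72 μmol/min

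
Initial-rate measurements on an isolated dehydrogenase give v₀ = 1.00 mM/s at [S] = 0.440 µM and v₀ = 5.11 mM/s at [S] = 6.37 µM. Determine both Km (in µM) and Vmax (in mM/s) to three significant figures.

From v = Vmax[S]/(Km+[S]), each point gives Vmax = v(Km+[S])/[S].
Equating: 1.00(Km+0.440)/0.440 = 5.11(Km+6.37)/6.37.
2.273·Km + 1.00 = 0.8022·Km + 5.11, so (2.273 − 0.8022)·Km = 5.11 − 1.00.
Km = 4.110/1.471 = 2.79 µM; then Vmax = 1.00(2.79+0.440)/0.440 = 7.35 mM/s.

Km = 2.79 µM; Vmax = 7.35 mM/s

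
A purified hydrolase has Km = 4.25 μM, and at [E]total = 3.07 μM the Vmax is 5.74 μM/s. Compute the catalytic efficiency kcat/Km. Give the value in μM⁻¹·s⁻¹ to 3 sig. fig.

kcat = Vmax/[E]total = 5.74/3.07 = 1.87 s⁻¹.
kcat/Km = 1.87/4.25 = 0.440 μM⁻¹·s⁻¹.

0.440 μM⁻¹·s⁻¹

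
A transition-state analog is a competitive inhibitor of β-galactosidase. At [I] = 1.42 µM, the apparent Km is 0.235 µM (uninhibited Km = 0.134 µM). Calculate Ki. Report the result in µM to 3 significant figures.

1.88 µM

Competitive: Km,app = α·Km with α = 1 + [I]/Ki.
α = Km,app/Km = 0.235/0.134 = 1.754.
Since α = 1 + [I]/Ki, [I]/Ki = 1.754 − 1 = 0.7537 and Ki = 1.42/0.7537 = 1.88 µM.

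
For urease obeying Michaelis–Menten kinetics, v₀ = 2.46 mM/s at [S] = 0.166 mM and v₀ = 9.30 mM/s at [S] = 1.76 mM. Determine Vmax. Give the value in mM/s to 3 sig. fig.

13.1 mM/s

In reciprocal form, 1/v = (Km/Vmax)·(1/[S]) + 1/Vmax. The two points give (1/[S], 1/v) = (6.024, 0.4065) and (0.5682, 0.1075).
Slope = (0.4065 − 0.1075)/(6.024 − 0.5682) = 0.05480; intercept = 0.4065 − 0.05480×6.024 = 0.07639.
Vmax = 1/intercept = 13.1 mM/s; Km = slope × Vmax = 0.05480 × 13.1 = 0.717 mM.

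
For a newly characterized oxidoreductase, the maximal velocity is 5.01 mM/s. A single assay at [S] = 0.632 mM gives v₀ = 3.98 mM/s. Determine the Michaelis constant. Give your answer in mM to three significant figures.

From v = Vmax[S]/(Km+[S]), Km = [S](Vmax − v)/v.
Km = 0.632 × (5.01 − 3.98) / 3.98 = 0.6510/3.98 = 0.164 mM.

0.164 mM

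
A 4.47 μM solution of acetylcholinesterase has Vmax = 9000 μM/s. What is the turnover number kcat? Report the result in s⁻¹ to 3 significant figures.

2010 s⁻¹

kcat = Vmax/[E]total = 9000 μM/s / 4.47 μM = 2010 s⁻¹.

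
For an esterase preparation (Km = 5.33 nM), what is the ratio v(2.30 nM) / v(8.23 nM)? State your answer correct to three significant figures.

0.497

The fractional saturations are [S]/(Km+[S]) = 8.23/13.56 = 0.6069 and 2.30/7.630 = 0.3014.
v₂/v₁ is just their ratio: 0.3014/0.6069 = 0.497.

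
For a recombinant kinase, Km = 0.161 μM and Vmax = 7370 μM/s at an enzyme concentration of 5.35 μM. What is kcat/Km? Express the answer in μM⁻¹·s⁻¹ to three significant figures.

8560 μM⁻¹·s⁻¹

kcat = Vmax/[E]total = 7370/5.35 = 1380 s⁻¹.
kcat/Km = 1380/0.161 = 8560 μM⁻¹·s⁻¹.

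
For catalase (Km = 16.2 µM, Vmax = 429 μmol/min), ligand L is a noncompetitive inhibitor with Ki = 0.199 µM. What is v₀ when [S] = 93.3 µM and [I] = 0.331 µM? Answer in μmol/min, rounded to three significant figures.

137 μmol/min

α = 1 + [I]/Ki = 1 + 0.331/0.199 = 2.663.
For a noncompetitive inhibitor, Vmax is reduced to Vmax/α while Km is unchanged: Km,app = 16.2 µM, Vmax,app = 161 μmol/min.
v = Vmax,app·[S]/(Km,app + [S]) = 161 × 93.3/(16.2 + 93.3) = 137 μmol/min.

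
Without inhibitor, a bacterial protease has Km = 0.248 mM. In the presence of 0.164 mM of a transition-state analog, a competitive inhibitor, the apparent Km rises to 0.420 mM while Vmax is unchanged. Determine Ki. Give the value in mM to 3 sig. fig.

Competitive: Km,app = α·Km with α = 1 + [I]/Ki.
α = Km,app/Km = 0.420/0.248 = 1.694.
Ki = [I]/(α − 1) = 0.164/0.6935 = 0.236 mM.

0.236 mM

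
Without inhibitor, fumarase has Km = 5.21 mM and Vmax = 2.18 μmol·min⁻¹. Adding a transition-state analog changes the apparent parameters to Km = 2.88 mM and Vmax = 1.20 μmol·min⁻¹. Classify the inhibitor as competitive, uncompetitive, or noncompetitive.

uncompetitive

Both Km and Vmax decrease by the same factor (~1.81-fold) — characteristic of uncompetitive inhibition.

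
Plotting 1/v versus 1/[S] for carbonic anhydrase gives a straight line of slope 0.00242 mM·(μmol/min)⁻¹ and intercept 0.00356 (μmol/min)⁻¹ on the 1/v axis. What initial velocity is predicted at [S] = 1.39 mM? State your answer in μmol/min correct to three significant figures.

The y-intercept is 1/Vmax, so Vmax = 1/0.00356 = 281 μmol/min.
The slope is Km/Vmax, so Km = 0.00242 × 281 = 0.680 mM.
Then v = 281 × 1.39/(0.680 + 1.39) = 189 μmol/min.

189 μmol/min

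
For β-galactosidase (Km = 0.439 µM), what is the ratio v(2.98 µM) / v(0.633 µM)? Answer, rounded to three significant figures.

The fractional saturations are [S]/(Km+[S]) = 0.633/1.072 = 0.5905 and 2.98/3.419 = 0.8716.
v₂/v₁ is just their ratio: 0.8716/0.5905 = 1.48.

1.48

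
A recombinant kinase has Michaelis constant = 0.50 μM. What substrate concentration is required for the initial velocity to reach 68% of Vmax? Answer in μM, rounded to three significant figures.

v/Vmax = [S]/(Km+[S]) = 0.68, so [S] = Km·0.68/(1 − 0.68) = 0.50 × 2.125.
[S] = 1.06 μM.

1.06 μM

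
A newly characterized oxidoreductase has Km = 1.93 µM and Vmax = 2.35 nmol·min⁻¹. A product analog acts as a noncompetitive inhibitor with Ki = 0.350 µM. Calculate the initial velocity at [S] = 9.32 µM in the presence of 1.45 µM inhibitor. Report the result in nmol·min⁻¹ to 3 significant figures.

With α = 1 + [I]/Ki = 1 + 1.45/0.350 = 5.143, the noncompetitive rate law is v = (Vmax/α)·[S] / (Km + [S]).
v = (2.35/5.143)×9.32 / (1.93 + 9.32) = 4.259/11.25 = 0.379 nmol·min⁻¹.

0.379 nmol·min⁻¹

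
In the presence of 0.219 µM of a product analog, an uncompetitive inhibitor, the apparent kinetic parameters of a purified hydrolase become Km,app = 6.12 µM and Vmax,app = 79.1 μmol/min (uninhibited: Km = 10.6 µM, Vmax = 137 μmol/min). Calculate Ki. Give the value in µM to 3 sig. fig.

Uncompetitive: Vmax,app = Vmax/α (and Km,app = Km/α) with α = 1 + [I]/Ki.
α = Vmax/Vmax,app = 137/79.1 = 1.732.
Ki = [I]/(α − 1) = 0.219/0.7320 = 0.299 µM.

0.299 µM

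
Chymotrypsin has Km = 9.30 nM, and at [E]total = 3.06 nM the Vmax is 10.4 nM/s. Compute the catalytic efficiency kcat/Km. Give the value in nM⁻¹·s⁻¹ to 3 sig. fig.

kcat = Vmax/[E]total = 10.4/3.06 = 3.40 s⁻¹.
kcat/Km = 3.40/9.30 = 0.365 nM⁻¹·s⁻¹.

0.365 nM⁻¹·s⁻¹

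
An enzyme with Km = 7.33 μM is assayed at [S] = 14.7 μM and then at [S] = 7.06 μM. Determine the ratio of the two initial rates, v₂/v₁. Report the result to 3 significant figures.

0.735

Since Vmax cancels, v₂/v₁ = [S]₂(Km+[S]₁) / [S]₁(Km+[S]₂).
= 7.06×(7.33+14.7) / (14.7×(7.33+7.06)) = 155.5/211.5 = 0.735.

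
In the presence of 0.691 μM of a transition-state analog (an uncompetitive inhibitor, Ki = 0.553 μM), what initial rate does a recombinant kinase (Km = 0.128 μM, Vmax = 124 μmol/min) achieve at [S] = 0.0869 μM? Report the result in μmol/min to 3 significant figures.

33.3 μmol/min

α = 1 + [I]/Ki = 1 + 0.691/0.553 = 2.250.
For an uncompetitive inhibitor, both parameters are divided by α, giving Vmax/α and Km/α: Km,app = 0.0569 μM, Vmax,app = 55.1 μmol/min.
v = Vmax,app·[S]/(Km,app + [S]) = 55.1 × 0.0869/(0.0569 + 0.0869) = 33.3 μmol/min.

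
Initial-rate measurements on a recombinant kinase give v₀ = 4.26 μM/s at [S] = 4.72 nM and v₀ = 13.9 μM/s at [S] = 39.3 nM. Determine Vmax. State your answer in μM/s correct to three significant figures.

In reciprocal form, 1/v = (Km/Vmax)·(1/[S]) + 1/Vmax. The two points give (1/[S], 1/v) = (0.2119, 0.2347) and (0.02545, 0.07194).
Slope = (0.2347 − 0.07194)/(0.2119 − 0.02545) = 0.8733; intercept = 0.2347 − 0.8733×0.2119 = 0.04972.
Vmax = 1/intercept = 20.1 μM/s; Km = slope × Vmax = 0.8733 × 20.1 = 17.6 nM.

20.1 μM/s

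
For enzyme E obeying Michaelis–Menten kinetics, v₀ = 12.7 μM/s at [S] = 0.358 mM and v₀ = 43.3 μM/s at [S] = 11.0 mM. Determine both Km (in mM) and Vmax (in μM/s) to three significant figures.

From v = Vmax[S]/(Km+[S]), each point gives Vmax = v(Km+[S])/[S].
Equating: 12.7(Km+0.358)/0.358 = 43.3(Km+11.0)/11.0.
35.47·Km + 12.7 = 3.936·Km + 43.3, so (35.47 − 3.936)·Km = 43.3 − 12.7.
Km = 30.60/31.54 = 0.970 mM; then Vmax = 12.7(0.970+0.358)/0.358 = 47.1 μM/s.

Km = 0.970 mM; Vmax = 47.1 μM/s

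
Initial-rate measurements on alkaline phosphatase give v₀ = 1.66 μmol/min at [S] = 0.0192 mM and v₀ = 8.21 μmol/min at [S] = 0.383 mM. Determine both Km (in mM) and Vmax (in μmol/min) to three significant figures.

In reciprocal form, 1/v = (Km/Vmax)·(1/[S]) + 1/Vmax. The two points give (1/[S], 1/v) = (52.08, 0.6024) and (2.611, 0.1218).
Slope = (0.6024 − 0.1218)/(52.08 − 2.611) = 0.009715; intercept = 0.6024 − 0.009715×52.08 = 0.09644.
Vmax = 1/intercept = 10.4 μmol/min; Km = slope × Vmax = 0.009715 × 10.4 = 0.101 mM.

Km = 0.101 mM; Vmax = 10.4 μmol/min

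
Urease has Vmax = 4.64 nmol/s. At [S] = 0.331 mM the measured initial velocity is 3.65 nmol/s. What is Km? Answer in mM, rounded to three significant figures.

v/Vmax = 3.65/4.64 = 0.7866 = [S]/(Km+[S]).
So Km + [S] = [S]/0.7866 = 0.4208 mM, giving Km = 0.4208 − 0.331 = 0.0898 mM.

0.0898 mM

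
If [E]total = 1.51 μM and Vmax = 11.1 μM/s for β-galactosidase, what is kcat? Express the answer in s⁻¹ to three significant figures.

kcat = Vmax/[E]total = 11.1 μM/s / 1.51 μM = 7.35 s⁻¹.

7.35 s⁻¹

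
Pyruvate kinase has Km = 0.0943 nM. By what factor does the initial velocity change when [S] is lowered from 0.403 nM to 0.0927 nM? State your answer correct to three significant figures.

The fractional saturations are [S]/(Km+[S]) = 0.403/0.4973 = 0.8104 and 0.0927/0.1870 = 0.4957.
v₂/v₁ is just their ratio: 0.4957/0.8104 = 0.612.

0.612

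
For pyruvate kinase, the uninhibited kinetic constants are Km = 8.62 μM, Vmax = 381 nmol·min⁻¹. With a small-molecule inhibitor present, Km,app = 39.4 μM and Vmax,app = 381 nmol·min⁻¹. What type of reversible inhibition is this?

Km increases (8.62 → 39.4 μM) while Vmax is unchanged — the hallmark of competitive inhibition.

competitive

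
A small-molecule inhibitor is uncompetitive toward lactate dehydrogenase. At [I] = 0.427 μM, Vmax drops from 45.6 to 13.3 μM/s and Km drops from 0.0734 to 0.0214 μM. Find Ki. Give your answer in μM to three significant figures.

0.176 μM

Uncompetitive: Vmax,app = Vmax/α (and Km,app = Km/α) with α = 1 + [I]/Ki.
α = Vmax/Vmax,app = 45.6/13.3 = 3.429.
Since α = 1 + [I]/Ki, [I]/Ki = 3.429 − 1 = 2.429 and Ki = 0.427/2.429 = 0.176 μM.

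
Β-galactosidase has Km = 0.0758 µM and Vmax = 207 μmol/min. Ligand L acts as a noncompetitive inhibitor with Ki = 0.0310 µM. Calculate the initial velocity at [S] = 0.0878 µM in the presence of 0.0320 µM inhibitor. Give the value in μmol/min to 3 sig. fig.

α = 1 + [I]/Ki = 1 + 0.0320/0.0310 = 2.032.
For a noncompetitive inhibitor, Vmax is reduced to Vmax/α while Km is unchanged: Km,app = 0.0758 µM, Vmax,app = 102 μmol/min.
v = Vmax,app·[S]/(Km,app + [S]) = 102 × 0.0878/(0.0758 + 0.0878) = 54.7 μmol/min.

54.7 μmol/min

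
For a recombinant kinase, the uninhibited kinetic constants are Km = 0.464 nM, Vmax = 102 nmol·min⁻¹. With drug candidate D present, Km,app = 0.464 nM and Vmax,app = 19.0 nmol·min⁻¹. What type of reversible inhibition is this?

noncompetitive

Vmax decreases (102 → 19.0 nmol·min⁻¹) while Km is unchanged — pure noncompetitive inhibition.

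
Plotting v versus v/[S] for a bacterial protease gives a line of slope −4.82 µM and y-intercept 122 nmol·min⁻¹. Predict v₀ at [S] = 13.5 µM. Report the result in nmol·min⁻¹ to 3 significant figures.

In the Eadie–Hofstee form v = Vmax − Km·(v/[S]), the slope is −Km and the intercept is Vmax, so Km = 4.82 µM and Vmax = 122 nmol·min⁻¹.
v = 122 × 13.5/(4.82 + 13.5) = 89.9 nmol·min⁻¹.

89.9 nmol·min⁻¹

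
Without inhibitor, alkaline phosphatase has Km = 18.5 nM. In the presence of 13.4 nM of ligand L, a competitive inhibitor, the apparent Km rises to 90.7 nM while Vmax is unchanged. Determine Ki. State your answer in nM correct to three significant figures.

Competitive: Km,app = α·Km with α = 1 + [I]/Ki.
α = Km,app/Km = 90.7/18.5 = 4.903.
Ki = [I]/(α − 1) = 13.4/3.903 = 3.43 nM.

3.43 nM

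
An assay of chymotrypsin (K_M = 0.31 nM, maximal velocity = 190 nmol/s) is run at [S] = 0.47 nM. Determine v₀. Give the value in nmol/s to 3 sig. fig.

114 nmol/s

[S]/(Km+[S]) = 0.47/0.7800 = 0.6026, the fractional saturation.
v = 0.6026 × Vmax = 0.6026 × 190 = 114 nmol/s.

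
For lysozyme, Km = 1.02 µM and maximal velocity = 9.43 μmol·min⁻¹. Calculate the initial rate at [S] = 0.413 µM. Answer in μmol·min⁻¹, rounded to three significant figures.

2.72 μmol·min⁻¹

[S]/(Km+[S]) = 0.413/1.433 = 0.2882, the fractional saturation.
v = 0.2882 × Vmax = 0.2882 × 9.43 = 2.72 μmol·min⁻¹.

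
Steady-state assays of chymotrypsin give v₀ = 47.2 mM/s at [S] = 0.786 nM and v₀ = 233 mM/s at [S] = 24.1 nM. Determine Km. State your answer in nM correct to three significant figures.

From v = Vmax[S]/(Km+[S]), each point gives Vmax = v(Km+[S])/[S].
Equating: 47.2(Km+0.786)/0.786 = 233(Km+24.1)/24.1.
60.05·Km + 47.2 = 9.668·Km + 233, so (60.05 − 9.668)·Km = 233 − 47.2.
Km = 185.8/50.38 = 3.69 nM; then Vmax = 47.2(3.69+0.786)/0.786 = 269 mM/s.

3.69 nM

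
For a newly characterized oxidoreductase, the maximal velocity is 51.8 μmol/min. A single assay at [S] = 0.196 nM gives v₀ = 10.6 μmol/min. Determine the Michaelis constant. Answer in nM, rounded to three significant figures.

v/Vmax = 10.6/51.8 = 0.2046 = [S]/(Km+[S]).
So Km + [S] = [S]/0.2046 = 0.9578 nM, giving Km = 0.9578 − 0.196 = 0.762 nM.

0.762 nM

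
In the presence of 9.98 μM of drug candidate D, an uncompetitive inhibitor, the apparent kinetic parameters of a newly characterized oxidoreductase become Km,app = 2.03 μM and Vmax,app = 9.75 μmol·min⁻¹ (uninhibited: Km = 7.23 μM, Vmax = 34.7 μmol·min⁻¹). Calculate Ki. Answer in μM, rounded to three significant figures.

3.90 μM

Uncompetitive: Vmax,app = Vmax/α (and Km,app = Km/α) with α = 1 + [I]/Ki.
α = Vmax/Vmax,app = 34.7/9.75 = 3.559.
Ki = [I]/(α − 1) = 9.98/2.559 = 3.90 μM.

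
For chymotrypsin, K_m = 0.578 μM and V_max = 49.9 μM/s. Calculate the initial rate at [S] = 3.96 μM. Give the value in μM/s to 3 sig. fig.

[S]/(Km+[S]) = 3.96/4.538 = 0.8726, the fractional saturation.
v = 0.8726 × Vmax = 0.8726 × 49.9 = 43.5 μM/s.

43.5 μM/s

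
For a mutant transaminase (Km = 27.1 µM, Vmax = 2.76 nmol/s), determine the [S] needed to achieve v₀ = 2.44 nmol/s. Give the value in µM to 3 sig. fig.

The required fractional saturation is v/Vmax = 2.44/2.76 = 0.8841.
Then [S]/(Km+[S]) = 0.8841 ⇒ [S] = 27.1 × 0.8841/(1 − 0.8841) = 207 µM.

207 µM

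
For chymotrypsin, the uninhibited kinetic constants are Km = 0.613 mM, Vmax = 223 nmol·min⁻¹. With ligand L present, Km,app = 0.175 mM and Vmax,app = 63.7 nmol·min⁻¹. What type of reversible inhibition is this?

uncompetitive

Both Km and Vmax decrease by the same factor (~3.50-fold) — characteristic of uncompetitive inhibition.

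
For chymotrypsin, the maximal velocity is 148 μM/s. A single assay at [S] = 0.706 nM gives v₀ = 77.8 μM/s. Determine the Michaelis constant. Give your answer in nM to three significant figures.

From v = Vmax[S]/(Km+[S]), Km = [S](Vmax − v)/v.
Km = 0.706 × (148 − 77.8) / 77.8 = 49.56/77.8 = 0.637 nM.

0.637 nM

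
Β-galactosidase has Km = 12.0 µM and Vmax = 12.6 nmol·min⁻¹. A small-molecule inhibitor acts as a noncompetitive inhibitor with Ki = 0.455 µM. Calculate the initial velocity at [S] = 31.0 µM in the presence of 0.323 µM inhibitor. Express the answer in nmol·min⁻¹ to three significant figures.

α = 1 + [I]/Ki = 1 + 0.323/0.455 = 1.710.
For a noncompetitive inhibitor, Vmax is reduced to Vmax/α while Km is unchanged: Km,app = 12.0 µM, Vmax,app = 7.37 nmol·min⁻¹.
v = Vmax,app·[S]/(Km,app + [S]) = 7.37 × 31.0/(12.0 + 31.0) = 5.31 nmol·min⁻¹.

5.31 nmol·min⁻¹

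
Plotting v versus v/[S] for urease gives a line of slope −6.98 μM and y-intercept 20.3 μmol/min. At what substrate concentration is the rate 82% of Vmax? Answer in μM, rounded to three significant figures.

The Eadie–Hofstee slope gives Km = 6.98 μM (slope = −Km).
v/Vmax = [S]/(Km+[S]) = 0.82 ⇒ [S] = Km·0.82/(1−0.82) = 6.98 × 4.556 = 31.8 μM.

31.8 μM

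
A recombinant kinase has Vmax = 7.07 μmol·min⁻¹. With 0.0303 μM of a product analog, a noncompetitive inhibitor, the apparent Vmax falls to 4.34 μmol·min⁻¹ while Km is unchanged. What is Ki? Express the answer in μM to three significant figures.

0.0482 μM

Noncompetitive: Vmax,app = Vmax/α with α = 1 + [I]/Ki.
α = Vmax/Vmax,app = 7.07/4.34 = 1.629.
Ki = [I]/(α − 1) = 0.0303/0.6290 = 0.0482 μM.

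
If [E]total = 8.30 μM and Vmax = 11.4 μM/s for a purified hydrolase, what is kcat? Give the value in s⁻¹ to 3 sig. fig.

1.37 s⁻¹

kcat = Vmax/[E]total = 11.4 μM/s / 8.30 μM = 1.37 s⁻¹.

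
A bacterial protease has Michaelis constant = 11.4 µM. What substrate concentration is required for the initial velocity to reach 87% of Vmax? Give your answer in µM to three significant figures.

v/Vmax = [S]/(Km+[S]) = 0.87, so [S] = Km·0.87/(1 − 0.87) = 11.4 × 6.692.
[S] = 76.3 µM.

76.3 µM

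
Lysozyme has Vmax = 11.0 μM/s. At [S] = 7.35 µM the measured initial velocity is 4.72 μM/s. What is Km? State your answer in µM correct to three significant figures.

v/Vmax = 4.72/11.0 = 0.4291 = [S]/(Km+[S]).
So Km + [S] = [S]/0.4291 = 17.13 µM, giving Km = 17.13 − 7.35 = 9.78 µM.

9.78 µM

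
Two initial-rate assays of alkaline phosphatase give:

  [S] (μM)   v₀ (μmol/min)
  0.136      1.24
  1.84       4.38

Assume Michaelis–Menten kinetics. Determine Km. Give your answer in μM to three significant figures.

From v = Vmax[S]/(Km+[S]), each point gives Vmax = v(Km+[S])/[S].
Equating: 1.24(Km+0.136)/0.136 = 4.38(Km+1.84)/1.84.
9.118·Km + 1.24 = 2.380·Km + 4.38, so (9.118 − 2.380)·Km = 4.38 − 1.24.
Km = 3.140/6.737 = 0.466 μM; then Vmax = 1.24(0.466+0.136)/0.136 = 5.49 μmol/min.

0.466 μM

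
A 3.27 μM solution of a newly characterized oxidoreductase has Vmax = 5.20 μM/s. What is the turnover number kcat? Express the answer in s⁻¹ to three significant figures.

kcat = Vmax/[E]total = 5.20 μM/s / 3.27 μM = 1.59 s⁻¹.

1.59 s⁻¹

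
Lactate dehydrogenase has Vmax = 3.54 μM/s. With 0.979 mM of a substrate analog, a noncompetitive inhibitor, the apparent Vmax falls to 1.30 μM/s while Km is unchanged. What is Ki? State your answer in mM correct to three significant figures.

Noncompetitive: Vmax,app = Vmax/α with α = 1 + [I]/Ki.
α = Vmax/Vmax,app = 3.54/1.30 = 2.723.
Ki = [I]/(α − 1) = 0.979/1.723 = 0.568 mM.

0.568 mM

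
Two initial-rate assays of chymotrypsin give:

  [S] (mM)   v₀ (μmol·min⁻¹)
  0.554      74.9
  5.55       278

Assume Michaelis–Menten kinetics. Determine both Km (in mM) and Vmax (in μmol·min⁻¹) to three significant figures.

Km = 2.39 mM; Vmax = 398 μmol·min⁻¹

In reciprocal form, 1/v = (Km/Vmax)·(1/[S]) + 1/Vmax. The two points give (1/[S], 1/v) = (1.805, 0.01335) and (0.1802, 0.003597).
Slope = (0.01335 − 0.003597)/(1.805 − 0.1802) = 0.006003; intercept = 0.01335 − 0.006003×1.805 = 0.002516.
Vmax = 1/intercept = 398 μmol·min⁻¹; Km = slope × Vmax = 0.006003 × 398 = 2.39 mM.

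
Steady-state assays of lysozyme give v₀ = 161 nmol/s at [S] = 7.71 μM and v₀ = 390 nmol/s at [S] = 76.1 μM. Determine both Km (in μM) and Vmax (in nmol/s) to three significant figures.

Km = 14.5 μM; Vmax = 464 nmol/s

In reciprocal form, 1/v = (Km/Vmax)·(1/[S]) + 1/Vmax. The two points give (1/[S], 1/v) = (0.1297, 0.006211) and (0.01314, 0.002564).
Slope = (0.006211 − 0.002564)/(0.1297 − 0.01314) = 0.03129; intercept = 0.006211 − 0.03129×0.1297 = 0.002153.
Vmax = 1/intercept = 464 nmol/s; Km = slope × Vmax = 0.03129 × 464 = 14.5 μM.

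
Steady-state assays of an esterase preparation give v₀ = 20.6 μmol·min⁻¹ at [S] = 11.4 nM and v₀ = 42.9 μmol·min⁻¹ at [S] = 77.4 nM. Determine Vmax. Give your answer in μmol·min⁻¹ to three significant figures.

52.8 μmol·min⁻¹

In reciprocal form, 1/v = (Km/Vmax)·(1/[S]) + 1/Vmax. The two points give (1/[S], 1/v) = (0.08772, 0.04854) and (0.01292, 0.02331).
Slope = (0.04854 − 0.02331)/(0.08772 − 0.01292) = 0.3374; intercept = 0.04854 − 0.3374×0.08772 = 0.01895.
Vmax = 1/intercept = 52.8 μmol·min⁻¹; Km = slope × Vmax = 0.3374 × 52.8 = 17.8 nM.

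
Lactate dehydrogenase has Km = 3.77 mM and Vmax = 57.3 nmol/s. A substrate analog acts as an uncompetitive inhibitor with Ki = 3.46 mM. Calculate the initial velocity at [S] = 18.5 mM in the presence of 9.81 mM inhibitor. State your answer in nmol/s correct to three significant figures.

α = 1 + [I]/Ki = 1 + 9.81/3.46 = 3.835.
For an uncompetitive inhibitor, both parameters are divided by α, giving Vmax/α and Km/α: Km,app = 0.983 mM, Vmax,app = 14.9 nmol/s.
v = Vmax,app·[S]/(Km,app + [S]) = 14.9 × 18.5/(0.983 + 18.5) = 14.2 nmol/s.

14.2 nmol/s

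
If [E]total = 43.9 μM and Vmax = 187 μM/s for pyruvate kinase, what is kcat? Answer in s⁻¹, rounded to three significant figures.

kcat = Vmax/[E]total = 187 μM/s / 43.9 μM = 4.26 s⁻¹.

4.26 s⁻¹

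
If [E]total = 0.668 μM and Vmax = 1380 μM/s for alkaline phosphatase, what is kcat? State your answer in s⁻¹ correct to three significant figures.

kcat = Vmax/[E]total = 1380 μM/s / 0.668 μM = 2070 s⁻¹.

2070 s⁻¹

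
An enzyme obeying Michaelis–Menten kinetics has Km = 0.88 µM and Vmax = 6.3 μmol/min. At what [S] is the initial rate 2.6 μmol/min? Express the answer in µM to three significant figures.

Rearranging v = Vmax[S]/(Km+[S]) gives [S] = Km·v/(Vmax − v).
[S] = 0.88 × 2.6 / (6.3 − 2.6) = 2.288/3.700 = 0.618 µM.

0.618 µM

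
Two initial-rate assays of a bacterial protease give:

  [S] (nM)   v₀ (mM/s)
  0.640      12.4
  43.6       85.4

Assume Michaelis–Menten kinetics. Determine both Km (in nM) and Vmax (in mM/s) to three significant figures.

In reciprocal form, 1/v = (Km/Vmax)·(1/[S]) + 1/Vmax. The two points give (1/[S], 1/v) = (1.562, 0.08065) and (0.02294, 0.01171).
Slope = (0.08065 − 0.01171)/(1.562 − 0.02294) = 0.04478; intercept = 0.08065 − 0.04478×1.562 = 0.01068.
Vmax = 1/intercept = 93.6 mM/s; Km = slope × Vmax = 0.04478 × 93.6 = 4.19 nM.

Km = 4.19 nM; Vmax = 93.6 mM/s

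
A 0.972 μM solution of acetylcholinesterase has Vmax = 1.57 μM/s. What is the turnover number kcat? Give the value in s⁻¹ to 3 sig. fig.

1.62 s⁻¹

kcat = Vmax/[E]total = 1.57 μM/s / 0.972 μM = 1.62 s⁻¹.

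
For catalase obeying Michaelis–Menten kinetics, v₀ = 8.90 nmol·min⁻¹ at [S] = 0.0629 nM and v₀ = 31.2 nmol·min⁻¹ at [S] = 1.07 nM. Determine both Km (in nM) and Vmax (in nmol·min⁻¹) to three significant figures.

Km = 0.199 nM; Vmax = 37.0 nmol·min⁻¹

From v = Vmax[S]/(Km+[S]), each point gives Vmax = v(Km+[S])/[S].
Equating: 8.90(Km+0.0629)/0.0629 = 31.2(Km+1.07)/1.07.
141.5·Km + 8.90 = 29.16·Km + 31.2, so (141.5 − 29.16)·Km = 31.2 − 8.90.
Km = 22.30/112.3 = 0.199 nM; then Vmax = 8.90(0.199+0.0629)/0.0629 = 37.0 nmol·min⁻¹.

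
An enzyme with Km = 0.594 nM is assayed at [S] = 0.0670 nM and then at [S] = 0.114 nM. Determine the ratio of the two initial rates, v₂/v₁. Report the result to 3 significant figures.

Since Vmax cancels, v₂/v₁ = [S]₂(Km+[S]₁) / [S]₁(Km+[S]₂).
= 0.114×(0.594+0.0670) / (0.0670×(0.594+0.114)) = 0.07535/0.04744 = 1.59.

1.59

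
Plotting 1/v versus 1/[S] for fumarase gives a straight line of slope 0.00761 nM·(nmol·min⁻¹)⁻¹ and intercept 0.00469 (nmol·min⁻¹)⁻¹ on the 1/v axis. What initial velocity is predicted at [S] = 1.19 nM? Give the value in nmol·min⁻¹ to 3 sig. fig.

The y-intercept is 1/Vmax, so Vmax = 1/0.00469 = 213 nmol·min⁻¹.
The slope is Km/Vmax, so Km = 0.00761 × 213 = 1.62 nM.
Then v = 213 × 1.19/(1.62 + 1.19) = 90.2 nmol·min⁻¹.

90.2 nmol·min⁻¹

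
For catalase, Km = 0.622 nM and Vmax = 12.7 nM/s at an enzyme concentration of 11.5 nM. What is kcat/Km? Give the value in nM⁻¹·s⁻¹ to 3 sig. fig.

1.78 nM⁻¹·s⁻¹

kcat = Vmax/[E]total = 12.7/11.5 = 1.10 s⁻¹.
kcat/Km = 1.10/0.622 = 1.78 nM⁻¹·s⁻¹.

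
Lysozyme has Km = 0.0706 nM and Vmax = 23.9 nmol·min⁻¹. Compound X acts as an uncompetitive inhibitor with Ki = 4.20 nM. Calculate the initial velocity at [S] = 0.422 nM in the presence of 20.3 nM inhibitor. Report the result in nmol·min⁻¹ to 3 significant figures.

With α = 1 + [I]/Ki = 1 + 20.3/4.20 = 5.833, the uncompetitive rate law is v = (Vmax/α)·[S] / (Km/α + [S]).
v = (23.9/5.833)×0.422 / (0.0706/5.833 + 0.422) = 1.729/0.4341 = 3.98 nmol·min⁻¹.

3.98 nmol·min⁻¹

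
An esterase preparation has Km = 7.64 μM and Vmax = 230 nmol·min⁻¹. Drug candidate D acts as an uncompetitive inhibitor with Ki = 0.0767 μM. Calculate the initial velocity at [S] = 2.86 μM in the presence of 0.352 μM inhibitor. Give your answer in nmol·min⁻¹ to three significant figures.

With α = 1 + [I]/Ki = 1 + 0.352/0.0767 = 5.589, the uncompetitive rate law is v = (Vmax/α)·[S] / (Km/α + [S]).
v = (230/5.589)×2.86 / (7.64/5.589 + 2.86) = 117.7/4.227 = 27.8 nmol·min⁻¹.

27.8 nmol·min⁻¹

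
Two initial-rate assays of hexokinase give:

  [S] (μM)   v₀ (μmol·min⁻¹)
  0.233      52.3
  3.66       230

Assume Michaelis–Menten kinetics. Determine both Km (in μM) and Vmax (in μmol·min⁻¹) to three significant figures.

Km = 1.10 μM; Vmax = 299 μmol·min⁻¹

In reciprocal form, 1/v = (Km/Vmax)·(1/[S]) + 1/Vmax. The two points give (1/[S], 1/v) = (4.292, 0.01912) and (0.2732, 0.004348).
Slope = (0.01912 − 0.004348)/(4.292 − 0.2732) = 0.003676; intercept = 0.01912 − 0.003676×4.292 = 0.003343.
Vmax = 1/intercept = 299 μmol·min⁻¹; Km = slope × Vmax = 0.003676 × 299 = 1.10 μM.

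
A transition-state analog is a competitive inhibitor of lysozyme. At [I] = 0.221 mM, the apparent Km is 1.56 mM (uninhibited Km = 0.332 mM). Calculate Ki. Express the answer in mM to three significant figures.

Competitive: Km,app = α·Km with α = 1 + [I]/Ki.
α = Km,app/Km = 1.56/0.332 = 4.699.
Since α = 1 + [I]/Ki, [I]/Ki = 4.699 − 1 = 3.699 and Ki = 0.221/3.699 = 0.0597 mM.

0.0597 mM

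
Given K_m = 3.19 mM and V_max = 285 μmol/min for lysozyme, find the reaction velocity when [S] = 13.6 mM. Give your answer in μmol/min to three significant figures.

[S]/(Km+[S]) = 13.6/16.79 = 0.8100, the fractional saturation.
v = 0.8100 × Vmax = 0.8100 × 285 = 231 μmol/min.

231 μmol/min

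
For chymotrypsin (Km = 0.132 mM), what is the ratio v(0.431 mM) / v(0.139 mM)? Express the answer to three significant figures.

Since Vmax cancels, v₂/v₁ = [S]₂(Km+[S]₁) / [S]₁(Km+[S]₂).
= 0.431×(0.132+0.139) / (0.139×(0.132+0.431)) = 0.1168/0.07826 = 1.49.

1.49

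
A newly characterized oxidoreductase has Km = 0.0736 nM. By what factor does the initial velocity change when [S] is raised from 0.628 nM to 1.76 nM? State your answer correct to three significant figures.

The fractional saturations are [S]/(Km+[S]) = 0.628/0.7016 = 0.8951 and 1.76/1.834 = 0.9599.
v₂/v₁ is just their ratio: 0.9599/0.8951 = 1.07.

1.07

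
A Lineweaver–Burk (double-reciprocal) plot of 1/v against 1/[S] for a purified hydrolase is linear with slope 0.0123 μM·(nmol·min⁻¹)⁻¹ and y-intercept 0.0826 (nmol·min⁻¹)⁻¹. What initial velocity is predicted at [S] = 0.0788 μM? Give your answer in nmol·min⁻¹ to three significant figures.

The y-intercept is 1/Vmax, so Vmax = 1/0.0826 = 12.1 nmol·min⁻¹.
The slope is Km/Vmax, so Km = 0.0123 × 12.1 = 0.149 μM.
Then v = 12.1 × 0.0788/(0.149 + 0.0788) = 4.19 nmol·min⁻¹.

4.19 nmol·min⁻¹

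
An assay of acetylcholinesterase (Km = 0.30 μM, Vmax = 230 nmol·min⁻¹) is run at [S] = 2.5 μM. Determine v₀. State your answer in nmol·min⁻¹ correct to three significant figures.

v = Vmax·[S]/(Km + [S]) = 230 × 2.5 / (0.30 + 2.5)
  = 575.0 / 2.800 = 205 nmol·min⁻¹.

205 nmol·min⁻¹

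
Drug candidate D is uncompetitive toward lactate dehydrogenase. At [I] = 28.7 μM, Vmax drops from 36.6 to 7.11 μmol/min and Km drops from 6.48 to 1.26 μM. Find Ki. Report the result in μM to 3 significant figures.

Uncompetitive: Vmax,app = Vmax/α (and Km,app = Km/α) with α = 1 + [I]/Ki.
α = Vmax/Vmax,app = 36.6/7.11 = 5.148.
Since α = 1 + [I]/Ki, [I]/Ki = 5.148 − 1 = 4.148 and Ki = 28.7/4.148 = 6.92 μM.

6.92 μM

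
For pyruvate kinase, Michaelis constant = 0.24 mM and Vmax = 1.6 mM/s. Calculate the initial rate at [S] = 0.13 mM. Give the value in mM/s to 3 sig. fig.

0.562 mM/s

v = Vmax·[S]/(Km + [S]) = 1.6 × 0.13 / (0.24 + 0.13)
  = 0.2080 / 0.3700 = 0.562 mM/s.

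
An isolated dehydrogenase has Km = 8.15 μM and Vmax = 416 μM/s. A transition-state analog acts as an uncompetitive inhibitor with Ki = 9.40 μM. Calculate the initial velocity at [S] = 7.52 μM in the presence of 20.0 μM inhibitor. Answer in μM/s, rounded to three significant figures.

With α = 1 + [I]/Ki = 1 + 20.0/9.40 = 3.128, the uncompetitive rate law is v = (Vmax/α)·[S] / (Km/α + [S]).
v = (416/3.128)×7.52 / (8.15/3.128 + 7.52) = 1000/10.13 = 98.8 μM/s.

98.8 μM/s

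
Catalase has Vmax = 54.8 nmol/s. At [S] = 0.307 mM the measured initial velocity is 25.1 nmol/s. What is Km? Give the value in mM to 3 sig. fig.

0.363 mM

From v = Vmax[S]/(Km+[S]), Km = [S](Vmax − v)/v.
Km = 0.307 × (54.8 − 25.1) / 25.1 = 9.118/25.1 = 0.363 mM.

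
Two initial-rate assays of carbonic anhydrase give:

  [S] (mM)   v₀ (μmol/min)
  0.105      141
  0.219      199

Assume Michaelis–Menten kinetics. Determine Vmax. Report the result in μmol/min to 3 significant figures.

From v = Vmax[S]/(Km+[S]), each point gives Vmax = v(Km+[S])/[S].
Equating: 141(Km+0.105)/0.105 = 199(Km+0.219)/0.219.
1343·Km + 141 = 908.7·Km + 199, so (1343 − 908.7)·Km = 199 − 141.
Km = 58.00/434.2 = 0.134 mM; then Vmax = 141(0.134+0.105)/0.105 = 320 μmol/min.

320 μmol/min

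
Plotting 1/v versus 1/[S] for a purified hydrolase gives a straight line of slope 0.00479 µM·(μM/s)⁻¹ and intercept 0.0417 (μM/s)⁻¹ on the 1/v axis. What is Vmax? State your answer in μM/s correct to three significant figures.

The y-intercept of a Lineweaver–Burk plot equals 1/Vmax, so Vmax = 1/0.0417 = 24.0 μM/s.

24.0 μM/s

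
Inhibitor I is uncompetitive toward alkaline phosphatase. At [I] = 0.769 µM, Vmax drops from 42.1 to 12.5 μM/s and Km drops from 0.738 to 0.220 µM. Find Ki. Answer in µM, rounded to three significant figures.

0.325 µM

Uncompetitive: Vmax,app = Vmax/α (and Km,app = Km/α) with α = 1 + [I]/Ki.
α = Vmax/Vmax,app = 42.1/12.5 = 3.368.
Since α = 1 + [I]/Ki, [I]/Ki = 3.368 − 1 = 2.368 and Ki = 0.769/2.368 = 0.325 µM.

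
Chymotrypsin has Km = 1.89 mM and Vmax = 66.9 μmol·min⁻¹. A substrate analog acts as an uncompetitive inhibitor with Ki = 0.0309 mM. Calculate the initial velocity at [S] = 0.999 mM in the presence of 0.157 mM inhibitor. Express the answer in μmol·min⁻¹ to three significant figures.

α = 1 + [I]/Ki = 1 + 0.157/0.0309 = 6.081.
For an uncompetitive inhibitor, both parameters are divided by α, giving Vmax/α and Km/α: Km,app = 0.311 mM, Vmax,app = 11.0 μmol·min⁻¹.
v = Vmax,app·[S]/(Km,app + [S]) = 11.0 × 0.999/(0.311 + 0.999) = 8.39 μmol·min⁻¹.

8.39 μmol·min⁻¹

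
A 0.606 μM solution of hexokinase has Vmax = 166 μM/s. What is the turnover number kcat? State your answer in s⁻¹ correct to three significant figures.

274 s⁻¹

kcat = Vmax/[E]total = 166 μM/s / 0.606 μM = 274 s⁻¹.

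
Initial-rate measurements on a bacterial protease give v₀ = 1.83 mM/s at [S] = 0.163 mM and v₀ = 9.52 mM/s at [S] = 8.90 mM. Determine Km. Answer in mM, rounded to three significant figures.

In reciprocal form, 1/v = (Km/Vmax)·(1/[S]) + 1/Vmax. The two points give (1/[S], 1/v) = (6.135, 0.5464) and (0.1124, 0.1050).
Slope = (0.5464 − 0.1050)/(6.135 − 0.1124) = 0.07329; intercept = 0.5464 − 0.07329×6.135 = 0.09681.
Vmax = 1/intercept = 10.3 mM/s; Km = slope × Vmax = 0.07329 × 10.3 = 0.757 mM.

0.757 mM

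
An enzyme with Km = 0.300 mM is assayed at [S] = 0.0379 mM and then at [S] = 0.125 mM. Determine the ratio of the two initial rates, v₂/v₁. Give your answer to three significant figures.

2.62

The fractional saturations are [S]/(Km+[S]) = 0.0379/0.3379 = 0.1122 and 0.125/0.4250 = 0.2941.
v₂/v₁ is just their ratio: 0.2941/0.1122 = 2.62.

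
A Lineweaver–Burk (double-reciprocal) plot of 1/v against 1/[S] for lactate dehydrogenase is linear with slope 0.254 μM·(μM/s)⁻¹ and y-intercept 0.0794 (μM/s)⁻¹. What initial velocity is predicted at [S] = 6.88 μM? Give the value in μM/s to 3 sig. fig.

8.60 μM/s

The y-intercept is 1/Vmax, so Vmax = 1/0.0794 = 12.6 μM/s.
The slope is Km/Vmax, so Km = 0.254 × 12.6 = 3.20 μM.
Then v = 12.6 × 6.88/(3.20 + 6.88) = 8.60 μM/s.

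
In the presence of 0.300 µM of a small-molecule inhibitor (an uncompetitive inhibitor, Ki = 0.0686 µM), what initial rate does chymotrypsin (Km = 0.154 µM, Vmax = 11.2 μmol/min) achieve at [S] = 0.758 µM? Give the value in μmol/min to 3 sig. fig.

α = 1 + [I]/Ki = 1 + 0.300/0.0686 = 5.373.
For an uncompetitive inhibitor, both parameters are divided by α, giving Vmax/α and Km/α: Km,app = 0.0287 µM, Vmax,app = 2.08 μmol/min.
v = Vmax,app·[S]/(Km,app + [S]) = 2.08 × 0.758/(0.0287 + 0.758) = 2.01 μmol/min.

2.01 μmol/min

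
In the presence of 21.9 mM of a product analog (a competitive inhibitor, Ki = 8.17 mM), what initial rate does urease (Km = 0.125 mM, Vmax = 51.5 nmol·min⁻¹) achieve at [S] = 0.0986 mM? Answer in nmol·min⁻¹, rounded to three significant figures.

9.09 nmol·min⁻¹

With α = 1 + [I]/Ki = 1 + 21.9/8.17 = 3.681, the competitive rate law is v = Vmax[S] / (αKm + [S]).
v = 51.5×0.0986 / (3.681×0.125 + 0.0986) = 5.078/0.5587 = 9.09 nmol·min⁻¹.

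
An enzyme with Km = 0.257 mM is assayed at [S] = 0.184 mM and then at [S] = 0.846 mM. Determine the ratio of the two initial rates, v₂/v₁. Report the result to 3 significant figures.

1.84

Since Vmax cancels, v₂/v₁ = [S]₂(Km+[S]₁) / [S]₁(Km+[S]₂).
= 0.846×(0.257+0.184) / (0.184×(0.257+0.846)) = 0.3731/0.2030 = 1.84.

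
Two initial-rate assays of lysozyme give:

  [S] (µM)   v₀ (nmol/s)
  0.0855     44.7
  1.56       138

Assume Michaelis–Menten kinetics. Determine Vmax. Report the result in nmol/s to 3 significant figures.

157 nmol/s

In reciprocal form, 1/v = (Km/Vmax)·(1/[S]) + 1/Vmax. The two points give (1/[S], 1/v) = (11.70, 0.02237) and (0.6410, 0.007246).
Slope = (0.02237 − 0.007246)/(11.70 − 0.6410) = 0.001368; intercept = 0.02237 − 0.001368×11.70 = 0.006369.
Vmax = 1/intercept = 157 nmol/s; Km = slope × Vmax = 0.001368 × 157 = 0.215 µM.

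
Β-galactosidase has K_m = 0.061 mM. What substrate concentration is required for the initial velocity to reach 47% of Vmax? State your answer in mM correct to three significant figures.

0.0541 mM

v/Vmax = [S]/(Km+[S]) = 0.47, so [S] = Km·0.47/(1 − 0.47) = 0.061 × 0.8868.
[S] = 0.0541 mM.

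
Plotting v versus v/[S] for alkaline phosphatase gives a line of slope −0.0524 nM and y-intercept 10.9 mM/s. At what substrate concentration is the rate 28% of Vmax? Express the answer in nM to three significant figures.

0.0204 nM

The Eadie–Hofstee slope gives Km = 0.0524 nM (slope = −Km).
v/Vmax = [S]/(Km+[S]) = 0.28 ⇒ [S] = Km·0.28/(1−0.28) = 0.0524 × 0.3889 = 0.0204 nM.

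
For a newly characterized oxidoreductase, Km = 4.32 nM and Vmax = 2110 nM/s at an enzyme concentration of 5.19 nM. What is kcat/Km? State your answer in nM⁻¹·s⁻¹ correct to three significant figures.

kcat = Vmax/[E]total = 2110/5.19 = 407 s⁻¹.
kcat/Km = 407/4.32 = 94.1 nM⁻¹·s⁻¹.

94.1 nM⁻¹·s⁻¹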